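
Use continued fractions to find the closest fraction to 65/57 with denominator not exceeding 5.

Expand x = 65/57 as a continued fraction with the Euclidean algorithm:
  65 = 1*57 + 8, so a_0 = 1.
  57 = 7*8 + 1, so a_1 = 7.
  8 = 8*1 + 0, so a_2 = 8.
so x = [1; 7, 8].
Convergents (p_i = a_i*p_{i-1} + p_{i-2}, q_i = a_i*q_{i-1} + q_{i-2} with p_{-2}=0, p_{-1}=1, q_{-2}=1, q_{-1}=0), until the denominator exceeds 5:
  i=0: a_0=1, p_0 = 1*1 + 0 = 1, q_0 = 1*0 + 1 = 1.
  i=1: a_1=7, p_1 = 7*1 + 1 = 8, q_1 = 7*1 + 0 = 7.
q_1 = 7 > 5, so the last convergent with denominator <= 5 is p_0/q_0 = 1/1.
The closest fraction with denominator <= 5 is either p_0/q_0 or the intermediate fraction (k*p_0 + p_{-1})/(k*q_0 + q_{-1}) with the largest k >= 1 whose denominator stays <= 5; these approach x as k grows, and every other convergent or intermediate fraction in range is farther away.
Largest k: floor((5 - q_{-1})/q_0) = floor((5 - 0)/1) = 5 (using the seeds p_{-1} = 1, q_{-1} = 0).
That gives (5*1 + 1)/(5*1 + 0) = 6/5.
Compare the errors: |x - 1/1| = |65*1 - 1*57|/(57*1) = 8/57, and |x - 6/5| = |65*5 - 6*57|/(57*5) = 17/285.
Cross-multiplying, 17*57 = 969 < 2280 = 8*285, so 17/285 is smaller: the intermediate fraction 6/5 is closer to x than 1/1.

6/5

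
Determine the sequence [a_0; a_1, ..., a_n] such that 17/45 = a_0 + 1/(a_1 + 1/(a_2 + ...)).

Run the Euclidean algorithm on 17 and 45; the successive quotients are the partial quotients a_0, a_1, ... (each step inverts the fractional part left over by the previous one):
  17 = 0*45 + 17, so a_0 = 0.
  45 = 2*17 + 11, so a_1 = 2.
  17 = 1*11 + 6, so a_2 = 1.
  11 = 1*6 + 5, so a_3 = 1.
  6 = 1*5 + 1, so a_4 = 1.
  5 = 5*1 + 0, so a_5 = 5.
The remainder reaches 0 after 6 divisions, so the expansion has 6 partial quotients, read off in order.

[0; 2, 1, 1, 1, 5]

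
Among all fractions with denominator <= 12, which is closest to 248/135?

11/6

Expand x = 248/135 as a continued fraction with the Euclidean algorithm:
  248 = 1*135 + 113, so a_0 = 1.
  135 = 1*113 + 22, so a_1 = 1.
  113 = 5*22 + 3, so a_2 = 5.
  22 = 7*3 + 1, so a_3 = 7.
  3 = 3*1 + 0, so a_4 = 3.
so x = [1; 1, 5, 7, 3].
Convergents (p_i = a_i*p_{i-1} + p_{i-2}, q_i = a_i*q_{i-1} + q_{i-2} with p_{-2}=0, p_{-1}=1, q_{-2}=1, q_{-1}=0), until the denominator exceeds 12:
  i=0: a_0=1, p_0 = 1*1 + 0 = 1, q_0 = 1*0 + 1 = 1.
  i=1: a_1=1, p_1 = 1*1 + 1 = 2, q_1 = 1*1 + 0 = 1.
  i=2: a_2=5, p_2 = 5*2 + 1 = 11, q_2 = 5*1 + 1 = 6.
  i=3: a_3=7, p_3 = 7*11 + 2 = 79, q_3 = 7*6 + 1 = 43.
q_3 = 43 > 12, so the last convergent with denominator <= 12 is p_2/q_2 = 11/6.
The closest fraction with denominator <= 12 is either p_2/q_2 or the intermediate fraction (k*p_2 + p_1)/(k*q_2 + q_1) with the largest k >= 1 whose denominator stays <= 12; these approach x as k grows, and every other convergent or intermediate fraction in range is farther away.
Largest k: floor((12 - q_1)/q_2) = floor((12 - 1)/6) = 1.
That gives (1*11 + 2)/(1*6 + 1) = 13/7.
Compare the errors: |x - 11/6| = |248*6 - 11*135|/(135*6) = 3/810, and |x - 13/7| = |248*7 - 13*135|/(135*7) = 19/945.
Cross-multiplying, 3*945 = 2835 < 15390 = 19*810, so 3/810 is smaller: the convergent 11/6 is closer to x than 13/7.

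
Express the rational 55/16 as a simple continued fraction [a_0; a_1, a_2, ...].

Run the Euclidean algorithm on 55 and 16; the successive quotients are the partial quotients a_0, a_1, ... (each step inverts the fractional part left over by the previous one):
  55 = 3*16 + 7, so a_0 = 3.
  16 = 2*7 + 2, so a_1 = 2.
  7 = 3*2 + 1, so a_2 = 3.
  2 = 2*1 + 0, so a_3 = 2.
The remainder reaches 0 after 4 divisions, so the expansion has 4 partial quotients, read off in order.

[3; 2, 3, 2]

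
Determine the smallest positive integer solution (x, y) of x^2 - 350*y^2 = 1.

(x, y) = (449, 24)

First expand sqrt(350) as a continued fraction. With x_i = (sqrt(350) + m_i)/d_i and (m_0, d_0) = (0, 1): a_0 = floor(sqrt(350)) = 18, since 18^2 = 324 <= 350 < 361 = 19^2.
Iterate m_{i+1} = d_i*a_i - m_i, d_{i+1} = (350 - m_{i+1}^2)/d_i, a_{i+1} = floor((a_0 + m_{i+1})/d_{i+1}):
  m_1 = 1*18 - 0 = 18, d_1 = (350 - 18^2)/1 = 26/1 = 26, a_1 = floor((18 + 18)/26) = 1.
  m_2 = 26*1 - 18 = 8, d_2 = (350 - 8^2)/26 = 286/26 = 11, a_2 = floor((18 + 8)/11) = 2.
  m_3 = 11*2 - 8 = 14, d_3 = (350 - 14^2)/11 = 154/11 = 14, a_3 = floor((18 + 14)/14) = 2.
  m_4 = 14*2 - 14 = 14, d_4 = (350 - 14^2)/14 = 154/14 = 11, a_4 = floor((18 + 14)/11) = 2.
  m_5 = 11*2 - 14 = 8, d_5 = (350 - 8^2)/11 = 286/11 = 26, a_5 = floor((18 + 8)/26) = 1.
  m_6 = 26*1 - 8 = 18, d_6 = (350 - 18^2)/26 = 26/26 = 1, a_6 = floor((18 + 18)/1) = 36.
  m_7 = 1*36 - 18 = 18, d_7 = (350 - 18^2)/1 = 26/1 = 26: (m_7, d_7) = (m_1, d_1) = (18, 26), so from here the quotients repeat a_1, ..., a_6; the period length is 6.
So sqrt(350) = [18; (1, 2, 2, 2, 1, 36)] with period length k = 6.
k is even, so the fundamental solution of x^2 - 350y^2 = 1 is (p_{k-1}, q_{k-1}) = (p_5, q_5); compute convergents through index 5.
Convergents (p_i = a_i*p_{i-1} + p_{i-2}, q_i = a_i*q_{i-1} + q_{i-2} with p_{-2}=0, p_{-1}=1, q_{-2}=1, q_{-1}=0):
  i=0: a_0=18, p_0 = 18*1 + 0 = 18, q_0 = 18*0 + 1 = 1.
  i=1: a_1=1, p_1 = 1*18 + 1 = 19, q_1 = 1*1 + 0 = 1.
  i=2: a_2=2, p_2 = 2*19 + 18 = 56, q_2 = 2*1 + 1 = 3.
  i=3: a_3=2, p_3 = 2*56 + 19 = 131, q_3 = 2*3 + 1 = 7.
  i=4: a_4=2, p_4 = 2*131 + 56 = 318, q_4 = 2*7 + 3 = 17.
  i=5: a_5=1, p_5 = 1*318 + 131 = 449, q_5 = 1*17 + 7 = 24.
Check: 449^2 - 350*24^2 = 201601 - 201600 = 1, so (x, y) = (449, 24) solves the equation, and by the theorem it is the least positive solution.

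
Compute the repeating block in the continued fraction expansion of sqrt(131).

[11; (2, 4, 11, 4, 2, 22)]

Write x_i = (sqrt(131) + m_i)/d_i with (m_0, d_0) = (0, 1). a_0 = floor(sqrt(131)) = 11, since 11^2 = 121 <= 131 < 144 = 12^2.
Iterate m_{i+1} = d_i*a_i - m_i, d_{i+1} = (131 - m_{i+1}^2)/d_i, a_{i+1} = floor((a_0 + m_{i+1})/d_{i+1}):
  m_1 = 1*11 - 0 = 11, d_1 = (131 - 11^2)/1 = 10/1 = 10, a_1 = floor((11 + 11)/10) = 2.
  m_2 = 10*2 - 11 = 9, d_2 = (131 - 9^2)/10 = 50/10 = 5, a_2 = floor((11 + 9)/5) = 4.
  m_3 = 5*4 - 9 = 11, d_3 = (131 - 11^2)/5 = 10/5 = 2, a_3 = floor((11 + 11)/2) = 11.
  m_4 = 2*11 - 11 = 11, d_4 = (131 - 11^2)/2 = 10/2 = 5, a_4 = floor((11 + 11)/5) = 4.
  m_5 = 5*4 - 11 = 9, d_5 = (131 - 9^2)/5 = 50/5 = 10, a_5 = floor((11 + 9)/10) = 2.
  m_6 = 10*2 - 9 = 11, d_6 = (131 - 11^2)/10 = 10/10 = 1, a_6 = floor((11 + 11)/1) = 22.
  m_7 = 1*22 - 11 = 11, d_7 = (131 - 11^2)/1 = 10/1 = 10: (m_7, d_7) = (m_1, d_1) = (11, 10), so from here the quotients repeat a_1, ..., a_6; the period length is 6.
Hence the expansion of sqrt(131) is a_0 = 11 followed by the repeating block 2, 4, 11, 4, 2, 22 (period 6).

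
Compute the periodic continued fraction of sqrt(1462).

Write x_i = (sqrt(1462) + m_i)/d_i with (m_0, d_0) = (0, 1). a_0 = floor(sqrt(1462)) = 38, since 38^2 = 1444 <= 1462 < 1521 = 39^2.
Iterate m_{i+1} = d_i*a_i - m_i, d_{i+1} = (1462 - m_{i+1}^2)/d_i, a_{i+1} = floor((a_0 + m_{i+1})/d_{i+1}):
  m_1 = 1*38 - 0 = 38, d_1 = (1462 - 38^2)/1 = 18/1 = 18, a_1 = floor((38 + 38)/18) = 4.
  m_2 = 18*4 - 38 = 34, d_2 = (1462 - 34^2)/18 = 306/18 = 17, a_2 = floor((38 + 34)/17) = 4.
  m_3 = 17*4 - 34 = 34, d_3 = (1462 - 34^2)/17 = 306/17 = 18, a_3 = floor((38 + 34)/18) = 4.
  m_4 = 18*4 - 34 = 38, d_4 = (1462 - 38^2)/18 = 18/18 = 1, a_4 = floor((38 + 38)/1) = 76.
  m_5 = 1*76 - 38 = 38, d_5 = (1462 - 38^2)/1 = 18/1 = 18: (m_5, d_5) = (m_1, d_1) = (38, 18), so from here the quotients repeat a_1, ..., a_4; the period length is 4.
Hence the expansion of sqrt(1462) is a_0 = 38 followed by the repeating block 4, 4, 4, 76 (period 4).

[38; (4, 4, 4, 76)]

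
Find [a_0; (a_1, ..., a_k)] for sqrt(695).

Write x_i = (sqrt(695) + m_i)/d_i with (m_0, d_0) = (0, 1). a_0 = floor(sqrt(695)) = 26, since 26^2 = 676 <= 695 < 729 = 27^2.
Iterate m_{i+1} = d_i*a_i - m_i, d_{i+1} = (695 - m_{i+1}^2)/d_i, a_{i+1} = floor((a_0 + m_{i+1})/d_{i+1}):
  m_1 = 1*26 - 0 = 26, d_1 = (695 - 26^2)/1 = 19/1 = 19, a_1 = floor((26 + 26)/19) = 2.
  m_2 = 19*2 - 26 = 12, d_2 = (695 - 12^2)/19 = 551/19 = 29, a_2 = floor((26 + 12)/29) = 1.
  m_3 = 29*1 - 12 = 17, d_3 = (695 - 17^2)/29 = 406/29 = 14, a_3 = floor((26 + 17)/14) = 3.
  m_4 = 14*3 - 17 = 25, d_4 = (695 - 25^2)/14 = 70/14 = 5, a_4 = floor((26 + 25)/5) = 10.
  m_5 = 5*10 - 25 = 25, d_5 = (695 - 25^2)/5 = 70/5 = 14, a_5 = floor((26 + 25)/14) = 3.
  m_6 = 14*3 - 25 = 17, d_6 = (695 - 17^2)/14 = 406/14 = 29, a_6 = floor((26 + 17)/29) = 1.
  m_7 = 29*1 - 17 = 12, d_7 = (695 - 12^2)/29 = 551/29 = 19, a_7 = floor((26 + 12)/19) = 2.
  m_8 = 19*2 - 12 = 26, d_8 = (695 - 26^2)/19 = 19/19 = 1, a_8 = floor((26 + 26)/1) = 52.
  m_9 = 1*52 - 26 = 26, d_9 = (695 - 26^2)/1 = 19/1 = 19: (m_9, d_9) = (m_1, d_1) = (26, 19), so from here the quotients repeat a_1, ..., a_8; the period length is 8.
Hence the expansion of sqrt(695) is a_0 = 26 followed by the repeating block 2, 1, 3, 10, 3, 1, 2, 52 (period 8).

[26; (2, 1, 3, 10, 3, 1, 2, 52)]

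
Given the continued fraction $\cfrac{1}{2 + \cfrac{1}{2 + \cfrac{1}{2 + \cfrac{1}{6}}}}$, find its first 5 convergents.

0/1, 1/2, 2/5, 5/12, 32/77

Using the convergent recurrence p_i = a_i*p_{i-1} + p_{i-2}, q_i = a_i*q_{i-1} + q_{i-2} with p_{-2}=0, p_{-1}=1, q_{-2}=1, q_{-1}=0:
  i=0: a_0=0, p_0 = 0*1 + 0 = 0, q_0 = 0*0 + 1 = 1.
  i=1: a_1=2, p_1 = 2*0 + 1 = 1, q_1 = 2*1 + 0 = 2.
  i=2: a_2=2, p_2 = 2*1 + 0 = 2, q_2 = 2*2 + 1 = 5.
  i=3: a_3=2, p_3 = 2*2 + 1 = 5, q_3 = 2*5 + 2 = 12.
  i=4: a_4=6, p_4 = 6*5 + 2 = 32, q_4 = 6*12 + 5 = 77.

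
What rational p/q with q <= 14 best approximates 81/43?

17/9

Expand x = 81/43 as a continued fraction with the Euclidean algorithm:
  81 = 1*43 + 38, so a_0 = 1.
  43 = 1*38 + 5, so a_1 = 1.
  38 = 7*5 + 3, so a_2 = 7.
  5 = 1*3 + 2, so a_3 = 1.
  3 = 1*2 + 1, so a_4 = 1.
  2 = 2*1 + 0, so a_5 = 2.
so x = [1; 1, 7, 1, 1, 2].
Convergents (p_i = a_i*p_{i-1} + p_{i-2}, q_i = a_i*q_{i-1} + q_{i-2} with p_{-2}=0, p_{-1}=1, q_{-2}=1, q_{-1}=0), until the denominator exceeds 14:
  i=0: a_0=1, p_0 = 1*1 + 0 = 1, q_0 = 1*0 + 1 = 1.
  i=1: a_1=1, p_1 = 1*1 + 1 = 2, q_1 = 1*1 + 0 = 1.
  i=2: a_2=7, p_2 = 7*2 + 1 = 15, q_2 = 7*1 + 1 = 8.
  i=3: a_3=1, p_3 = 1*15 + 2 = 17, q_3 = 1*8 + 1 = 9.
  i=4: a_4=1, p_4 = 1*17 + 15 = 32, q_4 = 1*9 + 8 = 17.
q_4 = 17 > 14, so the last convergent with denominator <= 14 is p_3/q_3 = 17/9.
The closest fraction with denominator <= 14 is either p_3/q_3 or the intermediate fraction (k*p_3 + p_2)/(k*q_3 + q_2) with the largest k >= 1 whose denominator stays <= 14; these approach x as k grows, and every other convergent or intermediate fraction in range is farther away.
Largest k: floor((14 - q_2)/q_3) = floor((14 - 8)/9) = 0.
Since k = 0, no intermediate fraction beyond p_3/q_3 has denominator <= 14, so the convergent 17/9 is the closest (its error is |81*9 - 17*43|/(43*9) = 2/387).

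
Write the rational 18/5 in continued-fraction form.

[3; 1, 1, 2]

Run the Euclidean algorithm on 18 and 5; the successive quotients are the partial quotients a_0, a_1, ... (each step inverts the fractional part left over by the previous one):
  18 = 3*5 + 3, so a_0 = 3.
  5 = 1*3 + 2, so a_1 = 1.
  3 = 1*2 + 1, so a_2 = 1.
  2 = 2*1 + 0, so a_3 = 2.
The remainder reaches 0 after 4 divisions, so the expansion has 4 partial quotients, read off in order.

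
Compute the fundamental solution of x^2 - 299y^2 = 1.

(x, y) = (415, 24)

First expand sqrt(299) as a continued fraction. With x_i = (sqrt(299) + m_i)/d_i and (m_0, d_0) = (0, 1): a_0 = floor(sqrt(299)) = 17, since 17^2 = 289 <= 299 < 324 = 18^2.
Iterate m_{i+1} = d_i*a_i - m_i, d_{i+1} = (299 - m_{i+1}^2)/d_i, a_{i+1} = floor((a_0 + m_{i+1})/d_{i+1}):
  m_1 = 1*17 - 0 = 17, d_1 = (299 - 17^2)/1 = 10/1 = 10, a_1 = floor((17 + 17)/10) = 3.
  m_2 = 10*3 - 17 = 13, d_2 = (299 - 13^2)/10 = 130/10 = 13, a_2 = floor((17 + 13)/13) = 2.
  m_3 = 13*2 - 13 = 13, d_3 = (299 - 13^2)/13 = 130/13 = 10, a_3 = floor((17 + 13)/10) = 3.
  m_4 = 10*3 - 13 = 17, d_4 = (299 - 17^2)/10 = 10/10 = 1, a_4 = floor((17 + 17)/1) = 34.
  m_5 = 1*34 - 17 = 17, d_5 = (299 - 17^2)/1 = 10/1 = 10: (m_5, d_5) = (m_1, d_1) = (17, 10), so from here the quotients repeat a_1, ..., a_4; the period length is 4.
So sqrt(299) = [17; (3, 2, 3, 34)] with period length k = 4.
k is even, so the fundamental solution of x^2 - 299y^2 = 1 is (p_{k-1}, q_{k-1}) = (p_3, q_3); compute convergents through index 3.
Convergents (p_i = a_i*p_{i-1} + p_{i-2}, q_i = a_i*q_{i-1} + q_{i-2} with p_{-2}=0, p_{-1}=1, q_{-2}=1, q_{-1}=0):
  i=0: a_0=17, p_0 = 17*1 + 0 = 17, q_0 = 17*0 + 1 = 1.
  i=1: a_1=3, p_1 = 3*17 + 1 = 52, q_1 = 3*1 + 0 = 3.
  i=2: a_2=2, p_2 = 2*52 + 17 = 121, q_2 = 2*3 + 1 = 7.
  i=3: a_3=3, p_3 = 3*121 + 52 = 415, q_3 = 3*7 + 3 = 24.
Check: 415^2 - 299*24^2 = 172225 - 172224 = 1, so (x, y) = (415, 24) solves the equation, and by the theorem it is the least positive solution.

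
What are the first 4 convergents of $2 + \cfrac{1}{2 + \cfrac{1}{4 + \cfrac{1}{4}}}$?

2/1, 5/2, 22/9, 93/38

Using the convergent recurrence p_i = a_i*p_{i-1} + p_{i-2}, q_i = a_i*q_{i-1} + q_{i-2} with p_{-2}=0, p_{-1}=1, q_{-2}=1, q_{-1}=0:
  i=0: a_0=2, p_0 = 2*1 + 0 = 2, q_0 = 2*0 + 1 = 1.
  i=1: a_1=2, p_1 = 2*2 + 1 = 5, q_1 = 2*1 + 0 = 2.
  i=2: a_2=4, p_2 = 4*5 + 2 = 22, q_2 = 4*2 + 1 = 9.
  i=3: a_3=4, p_3 = 4*22 + 5 = 93, q_3 = 4*9 + 2 = 38.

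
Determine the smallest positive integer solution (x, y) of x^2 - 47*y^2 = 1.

(x, y) = (48, 7)

First expand sqrt(47) as a continued fraction. With x_i = (sqrt(47) + m_i)/d_i and (m_0, d_0) = (0, 1): a_0 = floor(sqrt(47)) = 6, since 6^2 = 36 <= 47 < 49 = 7^2.
Iterate m_{i+1} = d_i*a_i - m_i, d_{i+1} = (47 - m_{i+1}^2)/d_i, a_{i+1} = floor((a_0 + m_{i+1})/d_{i+1}):
  m_1 = 1*6 - 0 = 6, d_1 = (47 - 6^2)/1 = 11/1 = 11, a_1 = floor((6 + 6)/11) = 1.
  m_2 = 11*1 - 6 = 5, d_2 = (47 - 5^2)/11 = 22/11 = 2, a_2 = floor((6 + 5)/2) = 5.
  m_3 = 2*5 - 5 = 5, d_3 = (47 - 5^2)/2 = 22/2 = 11, a_3 = floor((6 + 5)/11) = 1.
  m_4 = 11*1 - 5 = 6, d_4 = (47 - 6^2)/11 = 11/11 = 1, a_4 = floor((6 + 6)/1) = 12.
  m_5 = 1*12 - 6 = 6, d_5 = (47 - 6^2)/1 = 11/1 = 11: (m_5, d_5) = (m_1, d_1) = (6, 11), so from here the quotients repeat a_1, ..., a_4; the period length is 4.
So sqrt(47) = [6; (1, 5, 1, 12)] with period length k = 4.
k is even, so the fundamental solution of x^2 - 47y^2 = 1 is (p_{k-1}, q_{k-1}) = (p_3, q_3); compute convergents through index 3.
Convergents (p_i = a_i*p_{i-1} + p_{i-2}, q_i = a_i*q_{i-1} + q_{i-2} with p_{-2}=0, p_{-1}=1, q_{-2}=1, q_{-1}=0):
  i=0: a_0=6, p_0 = 6*1 + 0 = 6, q_0 = 6*0 + 1 = 1.
  i=1: a_1=1, p_1 = 1*6 + 1 = 7, q_1 = 1*1 + 0 = 1.
  i=2: a_2=5, p_2 = 5*7 + 6 = 41, q_2 = 5*1 + 1 = 6.
  i=3: a_3=1, p_3 = 1*41 + 7 = 48, q_3 = 1*6 + 1 = 7.
Check: 48^2 - 47*7^2 = 2304 - 2303 = 1, so (x, y) = (48, 7) solves the equation, and by the theorem it is the least positive solution.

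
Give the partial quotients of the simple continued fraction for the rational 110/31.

[3; 1, 1, 4, 1, 2]

Run the Euclidean algorithm on 110 and 31; the successive quotients are the partial quotients a_0, a_1, ... (each step inverts the fractional part left over by the previous one):
  110 = 3*31 + 17, so a_0 = 3.
  31 = 1*17 + 14, so a_1 = 1.
  17 = 1*14 + 3, so a_2 = 1.
  14 = 4*3 + 2, so a_3 = 4.
  3 = 1*2 + 1, so a_4 = 1.
  2 = 2*1 + 0, so a_5 = 2.
The remainder reaches 0 after 6 divisions, so the expansion has 6 partial quotients, read off in order.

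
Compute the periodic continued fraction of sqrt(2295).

Write x_i = (sqrt(2295) + m_i)/d_i with (m_0, d_0) = (0, 1). a_0 = floor(sqrt(2295)) = 47, since 47^2 = 2209 <= 2295 < 2304 = 48^2.
Iterate m_{i+1} = d_i*a_i - m_i, d_{i+1} = (2295 - m_{i+1}^2)/d_i, a_{i+1} = floor((a_0 + m_{i+1})/d_{i+1}):
  m_1 = 1*47 - 0 = 47, d_1 = (2295 - 47^2)/1 = 86/1 = 86, a_1 = floor((47 + 47)/86) = 1.
  m_2 = 86*1 - 47 = 39, d_2 = (2295 - 39^2)/86 = 774/86 = 9, a_2 = floor((47 + 39)/9) = 9.
  m_3 = 9*9 - 39 = 42, d_3 = (2295 - 42^2)/9 = 531/9 = 59, a_3 = floor((47 + 42)/59) = 1.
  m_4 = 59*1 - 42 = 17, d_4 = (2295 - 17^2)/59 = 2006/59 = 34, a_4 = floor((47 + 17)/34) = 1.
  m_5 = 34*1 - 17 = 17, d_5 = (2295 - 17^2)/34 = 2006/34 = 59, a_5 = floor((47 + 17)/59) = 1.
  m_6 = 59*1 - 17 = 42, d_6 = (2295 - 42^2)/59 = 531/59 = 9, a_6 = floor((47 + 42)/9) = 9.
  m_7 = 9*9 - 42 = 39, d_7 = (2295 - 39^2)/9 = 774/9 = 86, a_7 = floor((47 + 39)/86) = 1.
  m_8 = 86*1 - 39 = 47, d_8 = (2295 - 47^2)/86 = 86/86 = 1, a_8 = floor((47 + 47)/1) = 94.
  m_9 = 1*94 - 47 = 47, d_9 = (2295 - 47^2)/1 = 86/1 = 86: (m_9, d_9) = (m_1, d_1) = (47, 86), so from here the quotients repeat a_1, ..., a_8; the period length is 8.
Hence the expansion of sqrt(2295) is a_0 = 47 followed by the repeating block 1, 9, 1, 1, 1, 9, 1, 94 (period 8).

[47; (1, 9, 1, 1, 1, 9, 1, 94)]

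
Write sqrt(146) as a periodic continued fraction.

Write x_i = (sqrt(146) + m_i)/d_i with (m_0, d_0) = (0, 1). a_0 = floor(sqrt(146)) = 12, since 12^2 = 144 <= 146 < 169 = 13^2.
Iterate m_{i+1} = d_i*a_i - m_i, d_{i+1} = (146 - m_{i+1}^2)/d_i, a_{i+1} = floor((a_0 + m_{i+1})/d_{i+1}):
  m_1 = 1*12 - 0 = 12, d_1 = (146 - 12^2)/1 = 2/1 = 2, a_1 = floor((12 + 12)/2) = 12.
  m_2 = 2*12 - 12 = 12, d_2 = (146 - 12^2)/2 = 2/2 = 1, a_2 = floor((12 + 12)/1) = 24.
  m_3 = 1*24 - 12 = 12, d_3 = (146 - 12^2)/1 = 2/1 = 2: (m_3, d_3) = (m_1, d_1) = (12, 2), so from here the quotients repeat a_1, a_2; the period length is 2.
Hence the expansion of sqrt(146) is a_0 = 12 followed by the repeating block 12, 24 (period 2).

[12; (12, 24)]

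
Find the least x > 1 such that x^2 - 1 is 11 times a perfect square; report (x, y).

First expand sqrt(11) as a continued fraction. With x_i = (sqrt(11) + m_i)/d_i and (m_0, d_0) = (0, 1): a_0 = floor(sqrt(11)) = 3, since 3^2 = 9 <= 11 < 16 = 4^2.
Iterate m_{i+1} = d_i*a_i - m_i, d_{i+1} = (11 - m_{i+1}^2)/d_i, a_{i+1} = floor((a_0 + m_{i+1})/d_{i+1}):
  m_1 = 1*3 - 0 = 3, d_1 = (11 - 3^2)/1 = 2/1 = 2, a_1 = floor((3 + 3)/2) = 3.
  m_2 = 2*3 - 3 = 3, d_2 = (11 - 3^2)/2 = 2/2 = 1, a_2 = floor((3 + 3)/1) = 6.
  m_3 = 1*6 - 3 = 3, d_3 = (11 - 3^2)/1 = 2/1 = 2: (m_3, d_3) = (m_1, d_1) = (3, 2), so from here the quotients repeat a_1, a_2; the period length is 2.
So sqrt(11) = [3; (3, 6)] with period length k = 2.
k is even, so the fundamental solution of x^2 - 11y^2 = 1 is (p_{k-1}, q_{k-1}) = (p_1, q_1); compute convergents through index 1.
Convergents (p_i = a_i*p_{i-1} + p_{i-2}, q_i = a_i*q_{i-1} + q_{i-2} with p_{-2}=0, p_{-1}=1, q_{-2}=1, q_{-1}=0):
  i=0: a_0=3, p_0 = 3*1 + 0 = 3, q_0 = 3*0 + 1 = 1.
  i=1: a_1=3, p_1 = 3*3 + 1 = 10, q_1 = 3*1 + 0 = 3.
Check: 10^2 - 11*3^2 = 100 - 99 = 1, so (x, y) = (10, 3) solves the equation, and by the theorem it is the least positive solution.

(x, y) = (10, 3)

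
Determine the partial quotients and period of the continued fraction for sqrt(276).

Write x_i = (sqrt(276) + m_i)/d_i with (m_0, d_0) = (0, 1). a_0 = floor(sqrt(276)) = 16, since 16^2 = 256 <= 276 < 289 = 17^2.
Iterate m_{i+1} = d_i*a_i - m_i, d_{i+1} = (276 - m_{i+1}^2)/d_i, a_{i+1} = floor((a_0 + m_{i+1})/d_{i+1}):
  m_1 = 1*16 - 0 = 16, d_1 = (276 - 16^2)/1 = 20/1 = 20, a_1 = floor((16 + 16)/20) = 1.
  m_2 = 20*1 - 16 = 4, d_2 = (276 - 4^2)/20 = 260/20 = 13, a_2 = floor((16 + 4)/13) = 1.
  m_3 = 13*1 - 4 = 9, d_3 = (276 - 9^2)/13 = 195/13 = 15, a_3 = floor((16 + 9)/15) = 1.
  m_4 = 15*1 - 9 = 6, d_4 = (276 - 6^2)/15 = 240/15 = 16, a_4 = floor((16 + 6)/16) = 1.
  m_5 = 16*1 - 6 = 10, d_5 = (276 - 10^2)/16 = 176/16 = 11, a_5 = floor((16 + 10)/11) = 2.
  m_6 = 11*2 - 10 = 12, d_6 = (276 - 12^2)/11 = 132/11 = 12, a_6 = floor((16 + 12)/12) = 2.
  m_7 = 12*2 - 12 = 12, d_7 = (276 - 12^2)/12 = 132/12 = 11, a_7 = floor((16 + 12)/11) = 2.
  m_8 = 11*2 - 12 = 10, d_8 = (276 - 10^2)/11 = 176/11 = 16, a_8 = floor((16 + 10)/16) = 1.
  m_9 = 16*1 - 10 = 6, d_9 = (276 - 6^2)/16 = 240/16 = 15, a_9 = floor((16 + 6)/15) = 1.
  m_10 = 15*1 - 6 = 9, d_10 = (276 - 9^2)/15 = 195/15 = 13, a_10 = floor((16 + 9)/13) = 1.
  m_11 = 13*1 - 9 = 4, d_11 = (276 - 4^2)/13 = 260/13 = 20, a_11 = floor((16 + 4)/20) = 1.
  m_12 = 20*1 - 4 = 16, d_12 = (276 - 16^2)/20 = 20/20 = 1, a_12 = floor((16 + 16)/1) = 32.
  m_13 = 1*32 - 16 = 16, d_13 = (276 - 16^2)/1 = 20/1 = 20: (m_13, d_13) = (m_1, d_1) = (16, 20), so from here the quotients repeat a_1, ..., a_12; the period length is 12.
Hence the expansion of sqrt(276) is a_0 = 16 followed by the repeating block 1, 1, 1, 1, 2, 2, 2, 1, 1, 1, 1, 32 (period 12).

[16; (1, 1, 1, 1, 2, 2, 2, 1, 1, 1, 1, 32)]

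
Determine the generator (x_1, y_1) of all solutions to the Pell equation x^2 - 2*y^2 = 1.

(x, y) = (3, 2)

First expand sqrt(2) as a continued fraction. With x_i = (sqrt(2) + m_i)/d_i and (m_0, d_0) = (0, 1): a_0 = floor(sqrt(2)) = 1, since 1^2 = 1 <= 2 < 4 = 2^2.
Iterate m_{i+1} = d_i*a_i - m_i, d_{i+1} = (2 - m_{i+1}^2)/d_i, a_{i+1} = floor((a_0 + m_{i+1})/d_{i+1}):
  m_1 = 1*1 - 0 = 1, d_1 = (2 - 1^2)/1 = 1/1 = 1, a_1 = floor((1 + 1)/1) = 2.
  m_2 = 1*2 - 1 = 1, d_2 = (2 - 1^2)/1 = 1/1 = 1: (m_2, d_2) = (m_1, d_1) = (1, 1), so from here the quotient a_1 repeats; the period length is 1.
So sqrt(2) = [1; (2)] with period length k = 1.
k is odd, so (p_{k-1}, q_{k-1}) only solves x^2 - 2y^2 = -1 and the fundamental solution of x^2 - 2y^2 = 1 is (p_{2k-1}, q_{2k-1}) = (p_1, q_1); compute convergents through index 1, running through the period twice.
Convergents (p_i = a_i*p_{i-1} + p_{i-2}, q_i = a_i*q_{i-1} + q_{i-2} with p_{-2}=0, p_{-1}=1, q_{-2}=1, q_{-1}=0):
  i=0: a_0=1, p_0 = 1*1 + 0 = 1, q_0 = 1*0 + 1 = 1.
  i=1: a_1=2, p_1 = 2*1 + 1 = 3, q_1 = 2*1 + 0 = 2.
Indeed p_0^2 - 2*q_0^2 = 1 - 2 = -1, not +1.
Check: 3^2 - 2*2^2 = 9 - 8 = 1, so (x, y) = (3, 2) solves the equation, and by the theorem it is the least positive solution.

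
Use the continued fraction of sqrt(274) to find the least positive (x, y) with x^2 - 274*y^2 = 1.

First expand sqrt(274) as a continued fraction. With x_i = (sqrt(274) + m_i)/d_i and (m_0, d_0) = (0, 1): a_0 = floor(sqrt(274)) = 16, since 16^2 = 256 <= 274 < 289 = 17^2.
Iterate m_{i+1} = d_i*a_i - m_i, d_{i+1} = (274 - m_{i+1}^2)/d_i, a_{i+1} = floor((a_0 + m_{i+1})/d_{i+1}):
  m_1 = 1*16 - 0 = 16, d_1 = (274 - 16^2)/1 = 18/1 = 18, a_1 = floor((16 + 16)/18) = 1.
  m_2 = 18*1 - 16 = 2, d_2 = (274 - 2^2)/18 = 270/18 = 15, a_2 = floor((16 + 2)/15) = 1.
  m_3 = 15*1 - 2 = 13, d_3 = (274 - 13^2)/15 = 105/15 = 7, a_3 = floor((16 + 13)/7) = 4.
  m_4 = 7*4 - 13 = 15, d_4 = (274 - 15^2)/7 = 49/7 = 7, a_4 = floor((16 + 15)/7) = 4.
  m_5 = 7*4 - 15 = 13, d_5 = (274 - 13^2)/7 = 105/7 = 15, a_5 = floor((16 + 13)/15) = 1.
  m_6 = 15*1 - 13 = 2, d_6 = (274 - 2^2)/15 = 270/15 = 18, a_6 = floor((16 + 2)/18) = 1.
  m_7 = 18*1 - 2 = 16, d_7 = (274 - 16^2)/18 = 18/18 = 1, a_7 = floor((16 + 16)/1) = 32.
  m_8 = 1*32 - 16 = 16, d_8 = (274 - 16^2)/1 = 18/1 = 18: (m_8, d_8) = (m_1, d_1) = (16, 18), so from here the quotients repeat a_1, ..., a_7; the period length is 7.
So sqrt(274) = [16; (1, 1, 4, 4, 1, 1, 32)] with period length k = 7.
k is odd, so (p_{k-1}, q_{k-1}) only solves x^2 - 274y^2 = -1 and the fundamental solution of x^2 - 274y^2 = 1 is (p_{2k-1}, q_{2k-1}) = (p_13, q_13); compute convergents through index 13, running through the period twice.
Convergents (p_i = a_i*p_{i-1} + p_{i-2}, q_i = a_i*q_{i-1} + q_{i-2} with p_{-2}=0, p_{-1}=1, q_{-2}=1, q_{-1}=0):
  i=0: a_0=16, p_0 = 16*1 + 0 = 16, q_0 = 16*0 + 1 = 1.
  i=1: a_1=1, p_1 = 1*16 + 1 = 17, q_1 = 1*1 + 0 = 1.
  i=2: a_2=1, p_2 = 1*17 + 16 = 33, q_2 = 1*1 + 1 = 2.
  i=3: a_3=4, p_3 = 4*33 + 17 = 149, q_3 = 4*2 + 1 = 9.
  i=4: a_4=4, p_4 = 4*149 + 33 = 629, q_4 = 4*9 + 2 = 38.
  i=5: a_5=1, p_5 = 1*629 + 149 = 778, q_5 = 1*38 + 9 = 47.
  i=6: a_6=1, p_6 = 1*778 + 629 = 1407, q_6 = 1*47 + 38 = 85.
  i=7: a_7=32, p_7 = 32*1407 + 778 = 45802, q_7 = 32*85 + 47 = 2767.
  i=8: a_8=1, p_8 = 1*45802 + 1407 = 47209, q_8 = 1*2767 + 85 = 2852.
  i=9: a_9=1, p_9 = 1*47209 + 45802 = 93011, q_9 = 1*2852 + 2767 = 5619.
  i=10: a_10=4, p_10 = 4*93011 + 47209 = 419253, q_10 = 4*5619 + 2852 = 25328.
  i=11: a_11=4, p_11 = 4*419253 + 93011 = 1770023, q_11 = 4*25328 + 5619 = 106931.
  i=12: a_12=1, p_12 = 1*1770023 + 419253 = 2189276, q_12 = 1*106931 + 25328 = 132259.
  i=13: a_13=1, p_13 = 1*2189276 + 1770023 = 3959299, q_13 = 1*132259 + 106931 = 239190.
Indeed p_6^2 - 274*q_6^2 = 1979649 - 1979650 = -1, not +1.
Check: 3959299^2 - 274*239190^2 = 15676048571401 - 15676048571400 = 1, so (x, y) = (3959299, 239190) solves the equation, and by the theorem it is the least positive solution.

(x, y) = (3959299, 239190)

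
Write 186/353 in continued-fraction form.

[0; 1, 1, 8, 1, 3, 1, 3]

Run the Euclidean algorithm on 186 and 353; the successive quotients are the partial quotients a_0, a_1, ... (each step inverts the fractional part left over by the previous one):
  186 = 0*353 + 186, so a_0 = 0.
  353 = 1*186 + 167, so a_1 = 1.
  186 = 1*167 + 19, so a_2 = 1.
  167 = 8*19 + 15, so a_3 = 8.
  19 = 1*15 + 4, so a_4 = 1.
  15 = 3*4 + 3, so a_5 = 3.
  4 = 1*3 + 1, so a_6 = 1.
  3 = 3*1 + 0, so a_7 = 3.
The remainder reaches 0 after 8 divisions, so the expansion has 8 partial quotients, read off in order.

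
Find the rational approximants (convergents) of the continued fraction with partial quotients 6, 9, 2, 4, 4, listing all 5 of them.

Using the convergent recurrence p_i = a_i*p_{i-1} + p_{i-2}, q_i = a_i*q_{i-1} + q_{i-2} with p_{-2}=0, p_{-1}=1, q_{-2}=1, q_{-1}=0:
  i=0: a_0=6, p_0 = 6*1 + 0 = 6, q_0 = 6*0 + 1 = 1.
  i=1: a_1=9, p_1 = 9*6 + 1 = 55, q_1 = 9*1 + 0 = 9.
  i=2: a_2=2, p_2 = 2*55 + 6 = 116, q_2 = 2*9 + 1 = 19.
  i=3: a_3=4, p_3 = 4*116 + 55 = 519, q_3 = 4*19 + 9 = 85.
  i=4: a_4=4, p_4 = 4*519 + 116 = 2192, q_4 = 4*85 + 19 = 359.

6/1, 55/9, 116/19, 519/85, 2192/359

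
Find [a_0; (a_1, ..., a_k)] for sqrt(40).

Write x_i = (sqrt(40) + m_i)/d_i with (m_0, d_0) = (0, 1). a_0 = floor(sqrt(40)) = 6, since 6^2 = 36 <= 40 < 49 = 7^2.
Iterate m_{i+1} = d_i*a_i - m_i, d_{i+1} = (40 - m_{i+1}^2)/d_i, a_{i+1} = floor((a_0 + m_{i+1})/d_{i+1}):
  m_1 = 1*6 - 0 = 6, d_1 = (40 - 6^2)/1 = 4/1 = 4, a_1 = floor((6 + 6)/4) = 3.
  m_2 = 4*3 - 6 = 6, d_2 = (40 - 6^2)/4 = 4/4 = 1, a_2 = floor((6 + 6)/1) = 12.
  m_3 = 1*12 - 6 = 6, d_3 = (40 - 6^2)/1 = 4/1 = 4: (m_3, d_3) = (m_1, d_1) = (6, 4), so from here the quotients repeat a_1, a_2; the period length is 2.
Hence the expansion of sqrt(40) is a_0 = 6 followed by the repeating block 3, 12 (period 2).

[6; (3, 12)]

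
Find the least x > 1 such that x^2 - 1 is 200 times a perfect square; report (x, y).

(x, y) = (99, 7)

First expand sqrt(200) as a continued fraction. With x_i = (sqrt(200) + m_i)/d_i and (m_0, d_0) = (0, 1): a_0 = floor(sqrt(200)) = 14, since 14^2 = 196 <= 200 < 225 = 15^2.
Iterate m_{i+1} = d_i*a_i - m_i, d_{i+1} = (200 - m_{i+1}^2)/d_i, a_{i+1} = floor((a_0 + m_{i+1})/d_{i+1}):
  m_1 = 1*14 - 0 = 14, d_1 = (200 - 14^2)/1 = 4/1 = 4, a_1 = floor((14 + 14)/4) = 7.
  m_2 = 4*7 - 14 = 14, d_2 = (200 - 14^2)/4 = 4/4 = 1, a_2 = floor((14 + 14)/1) = 28.
  m_3 = 1*28 - 14 = 14, d_3 = (200 - 14^2)/1 = 4/1 = 4: (m_3, d_3) = (m_1, d_1) = (14, 4), so from here the quotients repeat a_1, a_2; the period length is 2.
So sqrt(200) = [14; (7, 28)] with period length k = 2.
k is even, so the fundamental solution of x^2 - 200y^2 = 1 is (p_{k-1}, q_{k-1}) = (p_1, q_1); compute convergents through index 1.
Convergents (p_i = a_i*p_{i-1} + p_{i-2}, q_i = a_i*q_{i-1} + q_{i-2} with p_{-2}=0, p_{-1}=1, q_{-2}=1, q_{-1}=0):
  i=0: a_0=14, p_0 = 14*1 + 0 = 14, q_0 = 14*0 + 1 = 1.
  i=1: a_1=7, p_1 = 7*14 + 1 = 99, q_1 = 7*1 + 0 = 7.
Check: 99^2 - 200*7^2 = 9801 - 9800 = 1, so (x, y) = (99, 7) solves the equation, and by the theorem it is the least positive solution.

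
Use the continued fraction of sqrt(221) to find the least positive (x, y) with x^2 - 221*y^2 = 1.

(x, y) = (1665, 112)

First expand sqrt(221) as a continued fraction. With x_i = (sqrt(221) + m_i)/d_i and (m_0, d_0) = (0, 1): a_0 = floor(sqrt(221)) = 14, since 14^2 = 196 <= 221 < 225 = 15^2.
Iterate m_{i+1} = d_i*a_i - m_i, d_{i+1} = (221 - m_{i+1}^2)/d_i, a_{i+1} = floor((a_0 + m_{i+1})/d_{i+1}):
  m_1 = 1*14 - 0 = 14, d_1 = (221 - 14^2)/1 = 25/1 = 25, a_1 = floor((14 + 14)/25) = 1.
  m_2 = 25*1 - 14 = 11, d_2 = (221 - 11^2)/25 = 100/25 = 4, a_2 = floor((14 + 11)/4) = 6.
  m_3 = 4*6 - 11 = 13, d_3 = (221 - 13^2)/4 = 52/4 = 13, a_3 = floor((14 + 13)/13) = 2.
  m_4 = 13*2 - 13 = 13, d_4 = (221 - 13^2)/13 = 52/13 = 4, a_4 = floor((14 + 13)/4) = 6.
  m_5 = 4*6 - 13 = 11, d_5 = (221 - 11^2)/4 = 100/4 = 25, a_5 = floor((14 + 11)/25) = 1.
  m_6 = 25*1 - 11 = 14, d_6 = (221 - 14^2)/25 = 25/25 = 1, a_6 = floor((14 + 14)/1) = 28.
  m_7 = 1*28 - 14 = 14, d_7 = (221 - 14^2)/1 = 25/1 = 25: (m_7, d_7) = (m_1, d_1) = (14, 25), so from here the quotients repeat a_1, ..., a_6; the period length is 6.
So sqrt(221) = [14; (1, 6, 2, 6, 1, 28)] with period length k = 6.
k is even, so the fundamental solution of x^2 - 221y^2 = 1 is (p_{k-1}, q_{k-1}) = (p_5, q_5); compute convergents through index 5.
Convergents (p_i = a_i*p_{i-1} + p_{i-2}, q_i = a_i*q_{i-1} + q_{i-2} with p_{-2}=0, p_{-1}=1, q_{-2}=1, q_{-1}=0):
  i=0: a_0=14, p_0 = 14*1 + 0 = 14, q_0 = 14*0 + 1 = 1.
  i=1: a_1=1, p_1 = 1*14 + 1 = 15, q_1 = 1*1 + 0 = 1.
  i=2: a_2=6, p_2 = 6*15 + 14 = 104, q_2 = 6*1 + 1 = 7.
  i=3: a_3=2, p_3 = 2*104 + 15 = 223, q_3 = 2*7 + 1 = 15.
  i=4: a_4=6, p_4 = 6*223 + 104 = 1442, q_4 = 6*15 + 7 = 97.
  i=5: a_5=1, p_5 = 1*1442 + 223 = 1665, q_5 = 1*97 + 15 = 112.
Check: 1665^2 - 221*112^2 = 2772225 - 2772224 = 1, so (x, y) = (1665, 112) solves the equation, and by the theorem it is the least positive solution.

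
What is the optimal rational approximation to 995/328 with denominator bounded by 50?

91/30

Expand x = 995/328 as a continued fraction with the Euclidean algorithm:
  995 = 3*328 + 11, so a_0 = 3.
  328 = 29*11 + 9, so a_1 = 29.
  11 = 1*9 + 2, so a_2 = 1.
  9 = 4*2 + 1, so a_3 = 4.
  2 = 2*1 + 0, so a_4 = 2.
so x = [3; 29, 1, 4, 2].
Convergents (p_i = a_i*p_{i-1} + p_{i-2}, q_i = a_i*q_{i-1} + q_{i-2} with p_{-2}=0, p_{-1}=1, q_{-2}=1, q_{-1}=0), until the denominator exceeds 50:
  i=0: a_0=3, p_0 = 3*1 + 0 = 3, q_0 = 3*0 + 1 = 1.
  i=1: a_1=29, p_1 = 29*3 + 1 = 88, q_1 = 29*1 + 0 = 29.
  i=2: a_2=1, p_2 = 1*88 + 3 = 91, q_2 = 1*29 + 1 = 30.
  i=3: a_3=4, p_3 = 4*91 + 88 = 452, q_3 = 4*30 + 29 = 149.
q_3 = 149 > 50, so the last convergent with denominator <= 50 is p_2/q_2 = 91/30.
The closest fraction with denominator <= 50 is either p_2/q_2 or the intermediate fraction (k*p_2 + p_1)/(k*q_2 + q_1) with the largest k >= 1 whose denominator stays <= 50; these approach x as k grows, and every other convergent or intermediate fraction in range is farther away.
Largest k: floor((50 - q_1)/q_2) = floor((50 - 29)/30) = 0.
Since k = 0, no intermediate fraction beyond p_2/q_2 has denominator <= 50, so the convergent 91/30 is the closest (its error is |995*30 - 91*328|/(328*30) = 2/9840).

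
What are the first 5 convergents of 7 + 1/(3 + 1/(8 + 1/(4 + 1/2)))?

7/1, 22/3, 183/25, 754/103, 1691/231

Using the convergent recurrence p_i = a_i*p_{i-1} + p_{i-2}, q_i = a_i*q_{i-1} + q_{i-2} with p_{-2}=0, p_{-1}=1, q_{-2}=1, q_{-1}=0:
  i=0: a_0=7, p_0 = 7*1 + 0 = 7, q_0 = 7*0 + 1 = 1.
  i=1: a_1=3, p_1 = 3*7 + 1 = 22, q_1 = 3*1 + 0 = 3.
  i=2: a_2=8, p_2 = 8*22 + 7 = 183, q_2 = 8*3 + 1 = 25.
  i=3: a_3=4, p_3 = 4*183 + 22 = 754, q_3 = 4*25 + 3 = 103.
  i=4: a_4=2, p_4 = 2*754 + 183 = 1691, q_4 = 2*103 + 25 = 231.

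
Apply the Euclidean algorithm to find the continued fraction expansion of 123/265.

[0; 2, 6, 2, 9]

Run the Euclidean algorithm on 123 and 265; the successive quotients are the partial quotients a_0, a_1, ... (each step inverts the fractional part left over by the previous one):
  123 = 0*265 + 123, so a_0 = 0.
  265 = 2*123 + 19, so a_1 = 2.
  123 = 6*19 + 9, so a_2 = 6.
  19 = 2*9 + 1, so a_3 = 2.
  9 = 9*1 + 0, so a_4 = 9.
The remainder reaches 0 after 5 divisions, so the expansion has 5 partial quotients, read off in order.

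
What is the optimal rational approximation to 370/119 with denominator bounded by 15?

28/9

Expand x = 370/119 as a continued fraction with the Euclidean algorithm:
  370 = 3*119 + 13, so a_0 = 3.
  119 = 9*13 + 2, so a_1 = 9.
  13 = 6*2 + 1, so a_2 = 6.
  2 = 2*1 + 0, so a_3 = 2.
so x = [3; 9, 6, 2].
Convergents (p_i = a_i*p_{i-1} + p_{i-2}, q_i = a_i*q_{i-1} + q_{i-2} with p_{-2}=0, p_{-1}=1, q_{-2}=1, q_{-1}=0), until the denominator exceeds 15:
  i=0: a_0=3, p_0 = 3*1 + 0 = 3, q_0 = 3*0 + 1 = 1.
  i=1: a_1=9, p_1 = 9*3 + 1 = 28, q_1 = 9*1 + 0 = 9.
  i=2: a_2=6, p_2 = 6*28 + 3 = 171, q_2 = 6*9 + 1 = 55.
q_2 = 55 > 15, so the last convergent with denominator <= 15 is p_1/q_1 = 28/9.
The closest fraction with denominator <= 15 is either p_1/q_1 or the intermediate fraction (k*p_1 + p_0)/(k*q_1 + q_0) with the largest k >= 1 whose denominator stays <= 15; these approach x as k grows, and every other convergent or intermediate fraction in range is farther away.
Largest k: floor((15 - q_0)/q_1) = floor((15 - 1)/9) = 1.
That gives (1*28 + 3)/(1*9 + 1) = 31/10.
Compare the errors: |x - 28/9| = |370*9 - 28*119|/(119*9) = 2/1071, and |x - 31/10| = |370*10 - 31*119|/(119*10) = 11/1190.
Cross-multiplying, 2*1190 = 2380 < 11781 = 11*1071, so 2/1071 is smaller: the convergent 28/9 is closer to x than 31/10.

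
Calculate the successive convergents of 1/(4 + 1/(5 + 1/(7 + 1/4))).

Using the convergent recurrence p_i = a_i*p_{i-1} + p_{i-2}, q_i = a_i*q_{i-1} + q_{i-2} with p_{-2}=0, p_{-1}=1, q_{-2}=1, q_{-1}=0:
  i=0: a_0=0, p_0 = 0*1 + 0 = 0, q_0 = 0*0 + 1 = 1.
  i=1: a_1=4, p_1 = 4*0 + 1 = 1, q_1 = 4*1 + 0 = 4.
  i=2: a_2=5, p_2 = 5*1 + 0 = 5, q_2 = 5*4 + 1 = 21.
  i=3: a_3=7, p_3 = 7*5 + 1 = 36, q_3 = 7*21 + 4 = 151.
  i=4: a_4=4, p_4 = 4*36 + 5 = 149, q_4 = 4*151 + 21 = 625.

0/1, 1/4, 5/21, 36/151, 149/625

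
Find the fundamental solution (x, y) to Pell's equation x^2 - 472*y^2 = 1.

(x, y) = (306917, 14127)

First expand sqrt(472) as a continued fraction. With x_i = (sqrt(472) + m_i)/d_i and (m_0, d_0) = (0, 1): a_0 = floor(sqrt(472)) = 21, since 21^2 = 441 <= 472 < 484 = 22^2.
Iterate m_{i+1} = d_i*a_i - m_i, d_{i+1} = (472 - m_{i+1}^2)/d_i, a_{i+1} = floor((a_0 + m_{i+1})/d_{i+1}):
  m_1 = 1*21 - 0 = 21, d_1 = (472 - 21^2)/1 = 31/1 = 31, a_1 = floor((21 + 21)/31) = 1.
  m_2 = 31*1 - 21 = 10, d_2 = (472 - 10^2)/31 = 372/31 = 12, a_2 = floor((21 + 10)/12) = 2.
  m_3 = 12*2 - 10 = 14, d_3 = (472 - 14^2)/12 = 276/12 = 23, a_3 = floor((21 + 14)/23) = 1.
  m_4 = 23*1 - 14 = 9, d_4 = (472 - 9^2)/23 = 391/23 = 17, a_4 = floor((21 + 9)/17) = 1.
  m_5 = 17*1 - 9 = 8, d_5 = (472 - 8^2)/17 = 408/17 = 24, a_5 = floor((21 + 8)/24) = 1.
  m_6 = 24*1 - 8 = 16, d_6 = (472 - 16^2)/24 = 216/24 = 9, a_6 = floor((21 + 16)/9) = 4.
  m_7 = 9*4 - 16 = 20, d_7 = (472 - 20^2)/9 = 72/9 = 8, a_7 = floor((21 + 20)/8) = 5.
  m_8 = 8*5 - 20 = 20, d_8 = (472 - 20^2)/8 = 72/8 = 9, a_8 = floor((21 + 20)/9) = 4.
  m_9 = 9*4 - 20 = 16, d_9 = (472 - 16^2)/9 = 216/9 = 24, a_9 = floor((21 + 16)/24) = 1.
  m_10 = 24*1 - 16 = 8, d_10 = (472 - 8^2)/24 = 408/24 = 17, a_10 = floor((21 + 8)/17) = 1.
  m_11 = 17*1 - 8 = 9, d_11 = (472 - 9^2)/17 = 391/17 = 23, a_11 = floor((21 + 9)/23) = 1.
  m_12 = 23*1 - 9 = 14, d_12 = (472 - 14^2)/23 = 276/23 = 12, a_12 = floor((21 + 14)/12) = 2.
  m_13 = 12*2 - 14 = 10, d_13 = (472 - 10^2)/12 = 372/12 = 31, a_13 = floor((21 + 10)/31) = 1.
  m_14 = 31*1 - 10 = 21, d_14 = (472 - 21^2)/31 = 31/31 = 1, a_14 = floor((21 + 21)/1) = 42.
  m_15 = 1*42 - 21 = 21, d_15 = (472 - 21^2)/1 = 31/1 = 31: (m_15, d_15) = (m_1, d_1) = (21, 31), so from here the quotients repeat a_1, ..., a_14; the period length is 14.
So sqrt(472) = [21; (1, 2, 1, 1, 1, 4, 5, 4, 1, 1, 1, 2, 1, 42)] with period length k = 14.
k is even, so the fundamental solution of x^2 - 472y^2 = 1 is (p_{k-1}, q_{k-1}) = (p_13, q_13); compute convergents through index 13.
Convergents (p_i = a_i*p_{i-1} + p_{i-2}, q_i = a_i*q_{i-1} + q_{i-2} with p_{-2}=0, p_{-1}=1, q_{-2}=1, q_{-1}=0):
  i=0: a_0=21, p_0 = 21*1 + 0 = 21, q_0 = 21*0 + 1 = 1.
  i=1: a_1=1, p_1 = 1*21 + 1 = 22, q_1 = 1*1 + 0 = 1.
  i=2: a_2=2, p_2 = 2*22 + 21 = 65, q_2 = 2*1 + 1 = 3.
  i=3: a_3=1, p_3 = 1*65 + 22 = 87, q_3 = 1*3 + 1 = 4.
  i=4: a_4=1, p_4 = 1*87 + 65 = 152, q_4 = 1*4 + 3 = 7.
  i=5: a_5=1, p_5 = 1*152 + 87 = 239, q_5 = 1*7 + 4 = 11.
  i=6: a_6=4, p_6 = 4*239 + 152 = 1108, q_6 = 4*11 + 7 = 51.
  i=7: a_7=5, p_7 = 5*1108 + 239 = 5779, q_7 = 5*51 + 11 = 266.
  i=8: a_8=4, p_8 = 4*5779 + 1108 = 24224, q_8 = 4*266 + 51 = 1115.
  i=9: a_9=1, p_9 = 1*24224 + 5779 = 30003, q_9 = 1*1115 + 266 = 1381.
  i=10: a_10=1, p_10 = 1*30003 + 24224 = 54227, q_10 = 1*1381 + 1115 = 2496.
  i=11: a_11=1, p_11 = 1*54227 + 30003 = 84230, q_11 = 1*2496 + 1381 = 3877.
  i=12: a_12=2, p_12 = 2*84230 + 54227 = 222687, q_12 = 2*3877 + 2496 = 10250.
  i=13: a_13=1, p_13 = 1*222687 + 84230 = 306917, q_13 = 1*10250 + 3877 = 14127.
Check: 306917^2 - 472*14127^2 = 94198044889 - 94198044888 = 1, so (x, y) = (306917, 14127) solves the equation, and by the theorem it is the least positive solution.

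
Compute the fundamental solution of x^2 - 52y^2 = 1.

(x, y) = (649, 90)

First expand sqrt(52) as a continued fraction. With x_i = (sqrt(52) + m_i)/d_i and (m_0, d_0) = (0, 1): a_0 = floor(sqrt(52)) = 7, since 7^2 = 49 <= 52 < 64 = 8^2.
Iterate m_{i+1} = d_i*a_i - m_i, d_{i+1} = (52 - m_{i+1}^2)/d_i, a_{i+1} = floor((a_0 + m_{i+1})/d_{i+1}):
  m_1 = 1*7 - 0 = 7, d_1 = (52 - 7^2)/1 = 3/1 = 3, a_1 = floor((7 + 7)/3) = 4.
  m_2 = 3*4 - 7 = 5, d_2 = (52 - 5^2)/3 = 27/3 = 9, a_2 = floor((7 + 5)/9) = 1.
  m_3 = 9*1 - 5 = 4, d_3 = (52 - 4^2)/9 = 36/9 = 4, a_3 = floor((7 + 4)/4) = 2.
  m_4 = 4*2 - 4 = 4, d_4 = (52 - 4^2)/4 = 36/4 = 9, a_4 = floor((7 + 4)/9) = 1.
  m_5 = 9*1 - 4 = 5, d_5 = (52 - 5^2)/9 = 27/9 = 3, a_5 = floor((7 + 5)/3) = 4.
  m_6 = 3*4 - 5 = 7, d_6 = (52 - 7^2)/3 = 3/3 = 1, a_6 = floor((7 + 7)/1) = 14.
  m_7 = 1*14 - 7 = 7, d_7 = (52 - 7^2)/1 = 3/1 = 3: (m_7, d_7) = (m_1, d_1) = (7, 3), so from here the quotients repeat a_1, ..., a_6; the period length is 6.
So sqrt(52) = [7; (4, 1, 2, 1, 4, 14)] with period length k = 6.
k is even, so the fundamental solution of x^2 - 52y^2 = 1 is (p_{k-1}, q_{k-1}) = (p_5, q_5); compute convergents through index 5.
Convergents (p_i = a_i*p_{i-1} + p_{i-2}, q_i = a_i*q_{i-1} + q_{i-2} with p_{-2}=0, p_{-1}=1, q_{-2}=1, q_{-1}=0):
  i=0: a_0=7, p_0 = 7*1 + 0 = 7, q_0 = 7*0 + 1 = 1.
  i=1: a_1=4, p_1 = 4*7 + 1 = 29, q_1 = 4*1 + 0 = 4.
  i=2: a_2=1, p_2 = 1*29 + 7 = 36, q_2 = 1*4 + 1 = 5.
  i=3: a_3=2, p_3 = 2*36 + 29 = 101, q_3 = 2*5 + 4 = 14.
  i=4: a_4=1, p_4 = 1*101 + 36 = 137, q_4 = 1*14 + 5 = 19.
  i=5: a_5=4, p_5 = 4*137 + 101 = 649, q_5 = 4*19 + 14 = 90.
Check: 649^2 - 52*90^2 = 421201 - 421200 = 1, so (x, y) = (649, 90) solves the equation, and by the theorem it is the least positive solution.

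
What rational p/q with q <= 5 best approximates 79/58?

4/3

Expand x = 79/58 as a continued fraction with the Euclidean algorithm:
  79 = 1*58 + 21, so a_0 = 1.
  58 = 2*21 + 16, so a_1 = 2.
  21 = 1*16 + 5, so a_2 = 1.
  16 = 3*5 + 1, so a_3 = 3.
  5 = 5*1 + 0, so a_4 = 5.
so x = [1; 2, 1, 3, 5].
Convergents (p_i = a_i*p_{i-1} + p_{i-2}, q_i = a_i*q_{i-1} + q_{i-2} with p_{-2}=0, p_{-1}=1, q_{-2}=1, q_{-1}=0), until the denominator exceeds 5:
  i=0: a_0=1, p_0 = 1*1 + 0 = 1, q_0 = 1*0 + 1 = 1.
  i=1: a_1=2, p_1 = 2*1 + 1 = 3, q_1 = 2*1 + 0 = 2.
  i=2: a_2=1, p_2 = 1*3 + 1 = 4, q_2 = 1*2 + 1 = 3.
  i=3: a_3=3, p_3 = 3*4 + 3 = 15, q_3 = 3*3 + 2 = 11.
q_3 = 11 > 5, so the last convergent with denominator <= 5 is p_2/q_2 = 4/3.
The closest fraction with denominator <= 5 is either p_2/q_2 or the intermediate fraction (k*p_2 + p_1)/(k*q_2 + q_1) with the largest k >= 1 whose denominator stays <= 5; these approach x as k grows, and every other convergent or intermediate fraction in range is farther away.
Largest k: floor((5 - q_1)/q_2) = floor((5 - 2)/3) = 1.
That gives (1*4 + 3)/(1*3 + 2) = 7/5.
Compare the errors: |x - 4/3| = |79*3 - 4*58|/(58*3) = 5/174, and |x - 7/5| = |79*5 - 7*58|/(58*5) = 11/290.
Cross-multiplying, 5*290 = 1450 < 1914 = 11*174, so 5/174 is smaller: the convergent 4/3 is closer to x than 7/5.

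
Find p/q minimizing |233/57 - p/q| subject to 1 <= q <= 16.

Expand x = 233/57 as a continued fraction with the Euclidean algorithm:
  233 = 4*57 + 5, so a_0 = 4.
  57 = 11*5 + 2, so a_1 = 11.
  5 = 2*2 + 1, so a_2 = 2.
  2 = 2*1 + 0, so a_3 = 2.
so x = [4; 11, 2, 2].
Convergents (p_i = a_i*p_{i-1} + p_{i-2}, q_i = a_i*q_{i-1} + q_{i-2} with p_{-2}=0, p_{-1}=1, q_{-2}=1, q_{-1}=0), until the denominator exceeds 16:
  i=0: a_0=4, p_0 = 4*1 + 0 = 4, q_0 = 4*0 + 1 = 1.
  i=1: a_1=11, p_1 = 11*4 + 1 = 45, q_1 = 11*1 + 0 = 11.
  i=2: a_2=2, p_2 = 2*45 + 4 = 94, q_2 = 2*11 + 1 = 23.
q_2 = 23 > 16, so the last convergent with denominator <= 16 is p_1/q_1 = 45/11.
The closest fraction with denominator <= 16 is either p_1/q_1 or the intermediate fraction (k*p_1 + p_0)/(k*q_1 + q_0) with the largest k >= 1 whose denominator stays <= 16; these approach x as k grows, and every other convergent or intermediate fraction in range is farther away.
Largest k: floor((16 - q_0)/q_1) = floor((16 - 1)/11) = 1.
That gives (1*45 + 4)/(1*11 + 1) = 49/12.
Compare the errors: |x - 45/11| = |233*11 - 45*57|/(57*11) = 2/627, and |x - 49/12| = |233*12 - 49*57|/(57*12) = 3/684.
Cross-multiplying, 2*684 = 1368 < 1881 = 3*627, so 2/627 is smaller: the convergent 45/11 is closer to x than 49/12.

45/11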